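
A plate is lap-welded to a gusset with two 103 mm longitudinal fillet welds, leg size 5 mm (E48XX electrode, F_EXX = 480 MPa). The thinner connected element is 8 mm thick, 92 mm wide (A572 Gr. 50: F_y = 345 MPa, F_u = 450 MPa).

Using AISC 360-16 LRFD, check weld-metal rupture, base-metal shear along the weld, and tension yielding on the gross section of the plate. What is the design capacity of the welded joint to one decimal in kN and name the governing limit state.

Weld metal: throat = 0.707×5 = 3.535 mm, L = 2×103 = 206 mm. φR_n = 0.75 × 0.6 × 480 × 3.535 × 206 = 157.3 kN.
Base metal shear (8 mm plate): yield φR_n = 1.0×0.6×345×8×206 = 341.1 kN; rupture φR_n = 0.75×0.6×450×8×206 = 333.7 kN; take 333.7 kN (rupture).
Tension yield (gross): A_g = 92×8 = 736 mm². φR_n = 0.90 × 345 × 736 = 228.5 kN.
Governing: min(157.3, 333.7, 228.5) = 157.3 kN → weld metal.

157.3 kN (weld metal governs)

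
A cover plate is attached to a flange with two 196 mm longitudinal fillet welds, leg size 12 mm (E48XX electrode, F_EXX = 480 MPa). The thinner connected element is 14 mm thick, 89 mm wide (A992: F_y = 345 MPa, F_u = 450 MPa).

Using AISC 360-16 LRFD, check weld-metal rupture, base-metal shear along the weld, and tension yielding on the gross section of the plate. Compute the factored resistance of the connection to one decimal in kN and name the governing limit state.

386.9 kN (gross-section yield governs)

Weld metal: throat = 0.707×12 = 8.484 mm, L = 2×196 = 392 mm. φR_n = 0.75 × 0.6 × 480 × 8.484 × 392 = 718.4 kN.
Base metal shear (14 mm plate): yield φR_n = 1.0×0.6×345×14×392 = 1136.0 kN; rupture φR_n = 0.75×0.6×450×14×392 = 1111.3 kN; take 1111.3 kN (rupture).
Tension yield (gross): A_g = 89×14 = 1246 mm². φR_n = 0.90 × 345 × 1246 = 386.9 kN.
Governing: min(718.4, 1111.3, 386.9) = 386.9 kN → gross-section yield.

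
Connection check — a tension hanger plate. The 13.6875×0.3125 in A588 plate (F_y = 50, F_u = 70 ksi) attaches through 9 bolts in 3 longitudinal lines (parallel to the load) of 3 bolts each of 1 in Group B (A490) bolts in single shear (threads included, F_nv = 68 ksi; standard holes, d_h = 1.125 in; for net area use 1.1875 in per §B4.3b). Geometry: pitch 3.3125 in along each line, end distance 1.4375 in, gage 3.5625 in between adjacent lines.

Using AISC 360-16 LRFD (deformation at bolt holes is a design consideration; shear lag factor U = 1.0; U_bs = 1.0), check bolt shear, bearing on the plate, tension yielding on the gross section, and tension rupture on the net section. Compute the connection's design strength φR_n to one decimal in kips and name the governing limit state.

Bolt shear: A_b = π(1)²/4 = 0.7854 in². φR_n = 0.75 × 68 × 0.7854 × 9 × 1 = 360.5 kips.
Bearing (0.3125 in plate, F_u = 70 ksi): end bolts L_c = 1.4375 − 1.125/2 = 0.875, R_n = min(1.2×0.875×0.3125×70, 2.4×1×0.3125×70) = 22.969 kips/bolt; interior L_c = 3.3125 − 1.125 = 2.1875, R_n = 52.5 kips/bolt. φR_n = 0.75 × (3×22.969 + 6×52.5) = 287.9 kips.
Tension yield (gross): A_g = 13.6875×0.3125 = 4.2773 in². φR_n = 0.90 × 50 × 4.2773 = 192.5 kips.
Tension rupture (net): A_n = (13.6875 − 3×1.1875)×0.3125 = 3.1641 in² (U = 1.0, A_e = A_n). φR_n = 0.75 × 70 × 3.1641 = 166.1 kips.
Governing: min(360.5, 287.9, 192.5, 166.1) = 166.1 kips → net-section rupture.

166.1 kips (net-section rupture governs)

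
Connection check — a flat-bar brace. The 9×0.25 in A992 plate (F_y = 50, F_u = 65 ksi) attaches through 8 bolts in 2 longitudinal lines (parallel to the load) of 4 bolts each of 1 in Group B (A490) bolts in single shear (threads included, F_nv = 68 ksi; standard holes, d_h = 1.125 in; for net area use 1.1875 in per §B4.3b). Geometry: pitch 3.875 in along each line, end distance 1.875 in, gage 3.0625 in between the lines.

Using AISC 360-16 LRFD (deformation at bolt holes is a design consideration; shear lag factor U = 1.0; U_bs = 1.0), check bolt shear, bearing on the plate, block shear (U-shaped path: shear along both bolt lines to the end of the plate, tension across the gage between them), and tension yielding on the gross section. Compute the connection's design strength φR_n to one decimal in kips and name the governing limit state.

Bolt shear: A_b = π(1)²/4 = 0.7854 in². φR_n = 0.75 × 68 × 0.7854 × 8 × 1 = 320.4 kips.
Bearing (0.25 in plate, F_u = 65 ksi): end bolts L_c = 1.875 − 1.125/2 = 1.3125, R_n = min(1.2×1.3125×0.25×65, 2.4×1×0.25×65) = 25.594 kips/bolt; interior L_c = 3.875 − 1.125 = 2.75, R_n = 39 kips/bolt. φR_n = 0.75 × (2×25.594 + 6×39) = 213.9 kips.
Block shear: shear path 2×[1.875+3×3.875] = 2×13.5 in, A_gv = 6.75, A_nv = 2×(13.5 − 3.5×1.1875)×0.25 = 4.6719 in²; tension across gage: (3.0625 − 1×1.1875)×0.25 = 0.46875 in². R_n = min(0.6×65×4.6719, 0.6×50×6.75) + 1.0×65×0.46875 = min(182.2, 202.5) + 30.469 = 212.67 kips. φR_n = 0.75 × 212.67 = 159.5 kips.
Tension yield (gross): A_g = 9×0.25 = 2.25 in². φR_n = 0.90 × 50 × 2.25 = 101.3 kips.
Governing: min(320.4, 213.9, 159.5, 101.3) = 101.3 kips → gross-section yield.

101.3 kips (gross-section yield governs)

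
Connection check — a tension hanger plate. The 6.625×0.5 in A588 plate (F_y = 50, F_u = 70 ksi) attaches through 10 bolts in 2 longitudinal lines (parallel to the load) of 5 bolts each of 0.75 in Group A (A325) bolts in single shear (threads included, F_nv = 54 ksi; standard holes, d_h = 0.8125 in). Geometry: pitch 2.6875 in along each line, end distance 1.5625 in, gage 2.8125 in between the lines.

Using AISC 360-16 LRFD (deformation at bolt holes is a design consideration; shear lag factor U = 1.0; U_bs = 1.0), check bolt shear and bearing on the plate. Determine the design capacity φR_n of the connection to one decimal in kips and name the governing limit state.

178.9 kips (bolt shear governs)

Bolt shear: A_b = π(0.75)²/4 = 0.44179 in². φR_n = 0.75 × 54 × 0.44179 × 10 × 1 = 178.9 kips.
Bearing (0.5 in plate, F_u = 70 ksi): end bolts L_c = 1.5625 − 0.8125/2 = 1.15625, R_n = min(1.2×1.15625×0.5×70, 2.4×0.75×0.5×70) = 48.563 kips/bolt; interior L_c = 2.6875 − 0.8125 = 1.875, R_n = 63 kips/bolt. φR_n = 0.75 × (2×48.563 + 8×63) = 450.8 kips.
Governing: min(178.9, 450.8) = 178.9 kips → bolt shear.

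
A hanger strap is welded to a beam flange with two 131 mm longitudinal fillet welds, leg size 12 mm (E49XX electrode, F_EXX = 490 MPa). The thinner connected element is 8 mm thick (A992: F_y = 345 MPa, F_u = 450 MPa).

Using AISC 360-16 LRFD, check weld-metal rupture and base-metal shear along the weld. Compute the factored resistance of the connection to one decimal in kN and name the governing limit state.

Weld metal: throat = 0.707×12 = 8.484 mm, L = 2×131 = 262 mm. φR_n = 0.75 × 0.6 × 490 × 8.484 × 262 = 490.1 kN.
Base metal shear (8 mm plate): yield φR_n = 1.0×0.6×345×8×262 = 433.9 kN; rupture φR_n = 0.75×0.6×450×8×262 = 424.4 kN; take 424.4 kN (rupture).
Governing: min(490.1, 424.4) = 424.4 kN → base-metal shear.

424.4 kN (base-metal shear governs)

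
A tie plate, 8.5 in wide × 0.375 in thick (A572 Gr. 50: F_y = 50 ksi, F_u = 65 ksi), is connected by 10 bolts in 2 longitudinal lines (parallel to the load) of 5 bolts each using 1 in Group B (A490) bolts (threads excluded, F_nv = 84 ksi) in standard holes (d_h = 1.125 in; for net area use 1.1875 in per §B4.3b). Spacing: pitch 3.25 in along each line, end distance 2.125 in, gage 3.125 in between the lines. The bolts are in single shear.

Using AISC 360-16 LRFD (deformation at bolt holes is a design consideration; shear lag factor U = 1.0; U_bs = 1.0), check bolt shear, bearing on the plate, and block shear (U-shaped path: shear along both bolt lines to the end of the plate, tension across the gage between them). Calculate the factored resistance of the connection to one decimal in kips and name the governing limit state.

Bolt shear: A_b = π(1)²/4 = 0.7854 in². φR_n = 0.75 × 84 × 0.7854 × 10 × 1 = 494.8 kips.
Bearing (0.375 in plate, F_u = 65 ksi): end bolts L_c = 2.125 − 1.125/2 = 1.5625, R_n = min(1.2×1.5625×0.375×65, 2.4×1×0.375×65) = 45.703 kips/bolt; interior L_c = 3.25 − 1.125 = 2.125, R_n = 58.5 kips/bolt. φR_n = 0.75 × (2×45.703 + 8×58.5) = 419.6 kips.
Block shear: shear path 2×[2.125+4×3.25] = 2×15.125 in, A_gv = 11.344, A_nv = 2×(15.125 − 4.5×1.1875)×0.375 = 7.3359 in²; tension across gage: (3.125 − 1×1.1875)×0.375 = 0.72656 in². R_n = min(0.6×65×7.3359, 0.6×50×11.344) + 1.0×65×0.72656 = min(286.1, 340.32) + 47.226 = 333.33 kips. φR_n = 0.75 × 333.33 = 250.0 kips.
Governing: min(494.8, 419.6, 250.0) = 250.0 kips → block shear.

250.0 kips (block shear governs)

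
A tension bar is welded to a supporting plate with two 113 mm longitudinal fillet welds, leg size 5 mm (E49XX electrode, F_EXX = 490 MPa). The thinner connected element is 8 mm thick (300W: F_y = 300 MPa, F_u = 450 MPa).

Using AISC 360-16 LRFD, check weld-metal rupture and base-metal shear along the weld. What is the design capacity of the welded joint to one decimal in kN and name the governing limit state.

Weld metal: throat = 0.707×5 = 3.535 mm, L = 2×113 = 226 mm. φR_n = 0.75 × 0.6 × 490 × 3.535 × 226 = 176.2 kN.
Base metal shear (8 mm plate): yield φR_n = 1.0×0.6×300×8×226 = 325.4 kN; rupture φR_n = 0.75×0.6×450×8×226 = 366.1 kN; take 325.4 kN (yield).
Governing: min(176.2, 325.4) = 176.2 kN → weld metal.

176.2 kN (weld metal governs)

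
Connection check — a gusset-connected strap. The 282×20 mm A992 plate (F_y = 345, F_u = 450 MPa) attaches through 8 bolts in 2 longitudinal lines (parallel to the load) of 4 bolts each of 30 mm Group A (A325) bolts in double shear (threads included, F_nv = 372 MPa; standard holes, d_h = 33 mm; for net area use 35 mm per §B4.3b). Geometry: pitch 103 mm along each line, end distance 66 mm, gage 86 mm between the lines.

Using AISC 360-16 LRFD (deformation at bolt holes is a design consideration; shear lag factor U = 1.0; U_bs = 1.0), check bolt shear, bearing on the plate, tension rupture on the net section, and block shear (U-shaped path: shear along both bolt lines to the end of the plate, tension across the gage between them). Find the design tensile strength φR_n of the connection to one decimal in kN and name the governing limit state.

1431.0 kN (net-section rupture governs)

Bolt shear: A_b = π(30)²/4 = 706.86 mm². φR_n = 0.75 × 372 × 706.86 × 8 × 2 = 3155.4 kN.
Bearing (20 mm plate, F_u = 450 MPa): end bolts L_c = 66 − 33/2 = 49.5, R_n = min(1.2×49.5×20×450, 2.4×30×20×450) = 534.6 kN/bolt; interior L_c = 103 − 33 = 70, R_n = 648 kN/bolt. φR_n = 0.75 × (2×534.6 + 6×648) = 3717.9 kN.
Tension rupture (net): A_n = (282 − 2×35)×20 = 4240 mm² (U = 1.0, A_e = A_n). φR_n = 0.75 × 450 × 4240 = 1431.0 kN.
Block shear: shear path 2×[66+3×103] = 2×375 mm, A_gv = 15000, A_nv = 2×(375 − 3.5×35)×20 = 10100 mm²; tension across gage: (86 − 1×35)×20 = 1020 mm². R_n = min(0.6×450×10100, 0.6×345×15000) + 1.0×450×1020 = min(2727, 3105) + 459 = 3186 kN. φR_n = 0.75 × 3186 = 2389.5 kN.
Governing: min(3155.4, 3717.9, 1431.0, 2389.5) = 1431.0 kN → net-section rupture.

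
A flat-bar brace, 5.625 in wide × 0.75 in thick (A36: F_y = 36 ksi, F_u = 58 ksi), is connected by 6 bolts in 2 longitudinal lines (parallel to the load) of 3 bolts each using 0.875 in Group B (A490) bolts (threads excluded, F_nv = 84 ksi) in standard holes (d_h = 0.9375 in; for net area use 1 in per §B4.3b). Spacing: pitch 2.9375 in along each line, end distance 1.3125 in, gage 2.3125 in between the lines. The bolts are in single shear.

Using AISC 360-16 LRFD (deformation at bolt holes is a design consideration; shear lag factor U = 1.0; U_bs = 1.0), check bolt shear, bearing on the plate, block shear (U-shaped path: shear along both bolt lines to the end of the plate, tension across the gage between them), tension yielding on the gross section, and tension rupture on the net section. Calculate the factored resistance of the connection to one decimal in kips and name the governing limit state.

118.3 kips (net-section rupture governs)

Bolt shear: A_b = π(0.875)²/4 = 0.60132 in². φR_n = 0.75 × 84 × 0.60132 × 6 × 1 = 227.3 kips.
Bearing (0.75 in plate, F_u = 58 ksi): end bolts L_c = 1.3125 − 0.9375/2 = 0.84375, R_n = min(1.2×0.84375×0.75×58, 2.4×0.875×0.75×58) = 44.044 kips/bolt; interior L_c = 2.9375 − 0.9375 = 2, R_n = 91.35 kips/bolt. φR_n = 0.75 × (2×44.044 + 4×91.35) = 340.1 kips.
Block shear: shear path 2×[1.3125+2×2.9375] = 2×7.1875 in, A_gv = 10.781, A_nv = 2×(7.1875 − 2.5×1)×0.75 = 7.0313 in²; tension across gage: (2.3125 − 1×1)×0.75 = 0.98438 in². R_n = min(0.6×58×7.0313, 0.6×36×10.781) + 1.0×58×0.98438 = min(244.69, 232.87) + 57.094 = 289.96 kips. φR_n = 0.75 × 289.96 = 217.5 kips.
Tension yield (gross): A_g = 5.625×0.75 = 4.2188 in². φR_n = 0.90 × 36 × 4.2188 = 136.7 kips.
Tension rupture (net): A_n = (5.625 − 2×1)×0.75 = 2.7188 in² (U = 1.0, A_e = A_n). φR_n = 0.75 × 58 × 2.7188 = 118.3 kips.
Governing: min(227.3, 340.1, 217.5, 136.7, 118.3) = 118.3 kips → net-section rupture.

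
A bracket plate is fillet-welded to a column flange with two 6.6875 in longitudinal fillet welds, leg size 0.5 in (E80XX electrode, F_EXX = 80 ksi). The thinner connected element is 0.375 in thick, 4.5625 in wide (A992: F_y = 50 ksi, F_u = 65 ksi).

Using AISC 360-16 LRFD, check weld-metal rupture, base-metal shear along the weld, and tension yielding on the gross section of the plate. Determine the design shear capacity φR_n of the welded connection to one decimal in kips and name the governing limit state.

Weld metal: throat = 0.707×0.5 = 0.3535 in, L = 2×6.6875 = 13.375 in. φR_n = 0.75 × 0.6 × 80 × 0.3535 × 13.375 = 170.2 kips.
Base metal shear (0.375 in plate): yield φR_n = 1.0×0.6×50×0.375×13.375 = 150.5 kips; rupture φR_n = 0.75×0.6×65×0.375×13.375 = 146.7 kips; take 146.7 kips (rupture).
Tension yield (gross): A_g = 4.5625×0.375 = 1.7109 in². φR_n = 0.90 × 50 × 1.7109 = 77.0 kips.
Governing: min(170.2, 146.7, 77.0) = 77.0 kips → gross-section yield.

77.0 kips (gross-section yield governs)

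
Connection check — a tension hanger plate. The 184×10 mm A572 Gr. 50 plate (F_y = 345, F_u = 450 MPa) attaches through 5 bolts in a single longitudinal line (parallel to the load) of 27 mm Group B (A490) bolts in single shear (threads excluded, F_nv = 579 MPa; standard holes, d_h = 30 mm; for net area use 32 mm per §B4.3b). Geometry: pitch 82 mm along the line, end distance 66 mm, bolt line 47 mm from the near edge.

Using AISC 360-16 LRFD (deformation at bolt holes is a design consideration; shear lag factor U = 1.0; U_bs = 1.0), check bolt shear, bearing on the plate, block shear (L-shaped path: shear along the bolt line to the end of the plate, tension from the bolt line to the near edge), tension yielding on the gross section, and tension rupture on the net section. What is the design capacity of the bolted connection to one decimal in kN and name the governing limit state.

Bolt shear: A_b = π(27)²/4 = 572.56 mm². φR_n = 0.75 × 579 × 572.56 × 5 × 1 = 1243.2 kN.
Bearing (10 mm plate, F_u = 450 MPa): end bolts L_c = 66 − 30/2 = 51, R_n = min(1.2×51×10×450, 2.4×27×10×450) = 275.4 kN/bolt; interior L_c = 82 − 30 = 52, R_n = 280.8 kN/bolt. φR_n = 0.75 × (1×275.4 + 4×280.8) = 1049.0 kN.
Block shear: shear path 1×[66+4×82] = 1×394 mm, A_gv = 3940, A_nv = 1×(394 − 4.5×32)×10 = 2500 mm²; tension to near edge: (47 − 0.5×32)×10 = 310 mm². R_n = min(0.6×450×2500, 0.6×345×3940) + 1.0×450×310 = min(675, 815.58) + 139.5 = 814.5 kN. φR_n = 0.75 × 814.5 = 610.9 kN.
Tension yield (gross): A_g = 184×10 = 1840 mm². φR_n = 0.90 × 345 × 1840 = 571.3 kN.
Tension rupture (net): A_n = (184 − 1×32)×10 = 1520 mm² (U = 1.0, A_e = A_n). φR_n = 0.75 × 450 × 1520 = 513.0 kN.
Governing: min(1243.2, 1049.0, 610.9, 571.3, 513.0) = 513.0 kN → net-section rupture.

513.0 kN (net-section rupture governs)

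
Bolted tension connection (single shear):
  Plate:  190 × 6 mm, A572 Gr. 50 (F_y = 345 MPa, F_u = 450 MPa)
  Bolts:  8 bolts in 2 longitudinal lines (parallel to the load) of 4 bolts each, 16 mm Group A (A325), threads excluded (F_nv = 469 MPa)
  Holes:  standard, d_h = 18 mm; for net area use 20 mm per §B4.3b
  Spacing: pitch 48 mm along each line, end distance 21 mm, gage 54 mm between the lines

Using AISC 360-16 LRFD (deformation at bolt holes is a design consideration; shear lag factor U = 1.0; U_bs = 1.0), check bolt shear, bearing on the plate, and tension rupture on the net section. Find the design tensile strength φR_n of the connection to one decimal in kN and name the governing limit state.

Bolt shear: A_b = π(16)²/4 = 201.06 mm². φR_n = 0.75 × 469 × 201.06 × 8 × 1 = 565.8 kN.
Bearing (6 mm plate, F_u = 450 MPa): end bolts L_c = 21 − 18/2 = 12, R_n = min(1.2×12×6×450, 2.4×16×6×450) = 38.88 kN/bolt; interior L_c = 48 − 18 = 30, R_n = 97.2 kN/bolt. φR_n = 0.75 × (2×38.88 + 6×97.2) = 495.7 kN.
Tension rupture (net): A_n = (190 − 2×20)×6 = 900 mm² (U = 1.0, A_e = A_n). φR_n = 0.75 × 450 × 900 = 303.8 kN.
Governing: min(565.8, 495.7, 303.8) = 303.8 kN → net-section rupture.

303.8 kN (net-section rupture governs)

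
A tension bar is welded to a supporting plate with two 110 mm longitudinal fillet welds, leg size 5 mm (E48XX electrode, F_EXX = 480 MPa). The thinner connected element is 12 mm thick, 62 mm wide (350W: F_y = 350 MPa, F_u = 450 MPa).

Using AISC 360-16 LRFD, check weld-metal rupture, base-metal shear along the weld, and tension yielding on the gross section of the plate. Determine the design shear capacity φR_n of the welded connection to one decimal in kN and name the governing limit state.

168.0 kN (weld metal governs)

Weld metal: throat = 0.707×5 = 3.535 mm, L = 2×110 = 220 mm. φR_n = 0.75 × 0.6 × 480 × 3.535 × 220 = 168.0 kN.
Base metal shear (12 mm plate): yield φR_n = 1.0×0.6×350×12×220 = 554.4 kN; rupture φR_n = 0.75×0.6×450×12×220 = 534.6 kN; take 534.6 kN (rupture).
Tension yield (gross): A_g = 62×12 = 744 mm². φR_n = 0.90 × 350 × 744 = 234.4 kN.
Governing: min(168.0, 534.6, 234.4) = 168.0 kN → weld metal.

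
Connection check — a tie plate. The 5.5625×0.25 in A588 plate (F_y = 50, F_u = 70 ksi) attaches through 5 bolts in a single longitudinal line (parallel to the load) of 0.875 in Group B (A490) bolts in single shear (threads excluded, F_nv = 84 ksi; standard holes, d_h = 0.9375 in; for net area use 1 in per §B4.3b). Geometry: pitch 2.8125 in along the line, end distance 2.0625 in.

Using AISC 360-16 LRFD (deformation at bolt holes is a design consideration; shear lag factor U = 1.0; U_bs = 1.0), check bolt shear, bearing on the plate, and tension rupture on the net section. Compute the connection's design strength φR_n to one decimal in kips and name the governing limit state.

59.9 kips (net-section rupture governs)

Bolt shear: A_b = π(0.875)²/4 = 0.60132 in². φR_n = 0.75 × 84 × 0.60132 × 5 × 1 = 189.4 kips.
Bearing (0.25 in plate, F_u = 70 ksi): end bolts L_c = 2.0625 − 0.9375/2 = 1.59375, R_n = min(1.2×1.59375×0.25×70, 2.4×0.875×0.25×70) = 33.469 kips/bolt; interior L_c = 2.8125 − 0.9375 = 1.875, R_n = 36.75 kips/bolt. φR_n = 0.75 × (1×33.469 + 4×36.75) = 135.4 kips.
Tension rupture (net): A_n = (5.5625 − 1×1)×0.25 = 1.1406 in² (U = 1.0, A_e = A_n). φR_n = 0.75 × 70 × 1.1406 = 59.9 kips.
Governing: min(189.4, 135.4, 59.9) = 59.9 kips → net-section rupture.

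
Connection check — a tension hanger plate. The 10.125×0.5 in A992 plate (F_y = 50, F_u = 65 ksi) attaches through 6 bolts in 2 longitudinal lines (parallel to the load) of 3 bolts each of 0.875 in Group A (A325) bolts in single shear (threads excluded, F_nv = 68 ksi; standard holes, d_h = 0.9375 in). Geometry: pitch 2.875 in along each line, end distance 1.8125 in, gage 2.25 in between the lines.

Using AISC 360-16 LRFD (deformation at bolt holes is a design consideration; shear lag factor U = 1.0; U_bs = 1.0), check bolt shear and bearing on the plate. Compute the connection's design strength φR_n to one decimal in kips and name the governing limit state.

184.0 kips (bolt shear governs)

Bolt shear: A_b = π(0.875)²/4 = 0.60132 in². φR_n = 0.75 × 68 × 0.60132 × 6 × 1 = 184.0 kips.
Bearing (0.5 in plate, F_u = 65 ksi): end bolts L_c = 1.8125 − 0.9375/2 = 1.34375, R_n = min(1.2×1.34375×0.5×65, 2.4×0.875×0.5×65) = 52.406 kips/bolt; interior L_c = 2.875 − 0.9375 = 1.9375, R_n = 68.25 kips/bolt. φR_n = 0.75 × (2×52.406 + 4×68.25) = 283.4 kips.
Governing: min(184.0, 283.4) = 184.0 kips → bolt shear.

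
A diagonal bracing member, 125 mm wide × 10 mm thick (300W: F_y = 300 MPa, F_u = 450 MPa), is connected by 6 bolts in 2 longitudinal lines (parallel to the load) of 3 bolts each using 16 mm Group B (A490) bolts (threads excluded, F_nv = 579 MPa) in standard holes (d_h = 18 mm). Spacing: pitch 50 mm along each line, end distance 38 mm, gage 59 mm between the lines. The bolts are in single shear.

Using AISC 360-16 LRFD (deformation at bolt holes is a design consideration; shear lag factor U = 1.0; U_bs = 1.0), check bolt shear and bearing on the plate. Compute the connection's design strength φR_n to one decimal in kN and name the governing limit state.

Bolt shear: A_b = π(16)²/4 = 201.06 mm². φR_n = 0.75 × 579 × 201.06 × 6 × 1 = 523.9 kN.
Bearing (10 mm plate, F_u = 450 MPa): end bolts L_c = 38 − 18/2 = 29, R_n = min(1.2×29×10×450, 2.4×16×10×450) = 156.6 kN/bolt; interior L_c = 50 − 18 = 32, R_n = 172.8 kN/bolt. φR_n = 0.75 × (2×156.6 + 4×172.8) = 753.3 kN.
Governing: min(523.9, 753.3) = 523.9 kN → bolt shear.

523.9 kN (bolt shear governs)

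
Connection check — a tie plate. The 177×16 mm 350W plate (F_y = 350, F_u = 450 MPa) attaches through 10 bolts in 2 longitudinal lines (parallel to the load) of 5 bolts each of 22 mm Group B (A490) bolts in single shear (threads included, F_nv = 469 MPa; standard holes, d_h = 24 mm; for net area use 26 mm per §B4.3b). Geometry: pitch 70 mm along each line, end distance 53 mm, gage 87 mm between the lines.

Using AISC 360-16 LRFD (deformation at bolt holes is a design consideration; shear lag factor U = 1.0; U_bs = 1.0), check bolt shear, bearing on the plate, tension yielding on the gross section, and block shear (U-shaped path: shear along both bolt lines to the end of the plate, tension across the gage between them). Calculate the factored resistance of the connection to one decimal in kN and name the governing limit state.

Bolt shear: A_b = π(22)²/4 = 380.13 mm². φR_n = 0.75 × 469 × 380.13 × 10 × 1 = 1337.1 kN.
Bearing (16 mm plate, F_u = 450 MPa): end bolts L_c = 53 − 24/2 = 41, R_n = min(1.2×41×16×450, 2.4×22×16×450) = 354.24 kN/bolt; interior L_c = 70 − 24 = 46, R_n = 380.16 kN/bolt. φR_n = 0.75 × (2×354.24 + 8×380.16) = 2812.3 kN.
Tension yield (gross): A_g = 177×16 = 2832 mm². φR_n = 0.90 × 350 × 2832 = 892.1 kN.
Block shear: shear path 2×[53+4×70] = 2×333 mm, A_gv = 10656, A_nv = 2×(333 − 4.5×26)×16 = 6912 mm²; tension across gage: (87 − 1×26)×16 = 976 mm². R_n = min(0.6×450×6912, 0.6×350×10656) + 1.0×450×976 = min(1866.2, 2237.8) + 439.2 = 2305.4 kN. φR_n = 0.75 × 2305.4 = 1729.1 kN.
Governing: min(1337.1, 2812.3, 892.1, 1729.1) = 892.1 kN → gross-section yield.

892.1 kN (gross-section yield governs)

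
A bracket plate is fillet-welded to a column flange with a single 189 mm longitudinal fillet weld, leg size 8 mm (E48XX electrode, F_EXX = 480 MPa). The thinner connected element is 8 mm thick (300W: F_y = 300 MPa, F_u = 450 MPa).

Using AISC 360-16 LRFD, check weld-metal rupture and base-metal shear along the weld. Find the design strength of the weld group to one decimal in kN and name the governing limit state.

230.9 kN (weld metal governs)

Weld metal: throat = 0.707×8 = 5.656 mm, L = 189 mm. φR_n = 0.75 × 0.6 × 480 × 5.656 × 189 = 230.9 kN.
Base metal shear (8 mm plate): yield φR_n = 1.0×0.6×300×8×189 = 272.2 kN; rupture φR_n = 0.75×0.6×450×8×189 = 306.2 kN; take 272.2 kN (yield).
Governing: min(230.9, 272.2) = 230.9 kN → weld metal.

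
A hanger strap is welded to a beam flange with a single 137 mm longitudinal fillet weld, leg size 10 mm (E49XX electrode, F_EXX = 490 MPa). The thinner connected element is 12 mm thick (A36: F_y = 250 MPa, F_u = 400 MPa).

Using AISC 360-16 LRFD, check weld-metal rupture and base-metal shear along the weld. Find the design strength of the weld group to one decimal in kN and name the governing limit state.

213.6 kN (weld metal governs)

Weld metal: throat = 0.707×10 = 7.07 mm, L = 137 mm. φR_n = 0.75 × 0.6 × 490 × 7.07 × 137 = 213.6 kN.
Base metal shear (12 mm plate): yield φR_n = 1.0×0.6×250×12×137 = 246.6 kN; rupture φR_n = 0.75×0.6×400×12×137 = 295.9 kN; take 246.6 kN (yield).
Governing: min(213.6, 246.6) = 213.6 kN → weld metal.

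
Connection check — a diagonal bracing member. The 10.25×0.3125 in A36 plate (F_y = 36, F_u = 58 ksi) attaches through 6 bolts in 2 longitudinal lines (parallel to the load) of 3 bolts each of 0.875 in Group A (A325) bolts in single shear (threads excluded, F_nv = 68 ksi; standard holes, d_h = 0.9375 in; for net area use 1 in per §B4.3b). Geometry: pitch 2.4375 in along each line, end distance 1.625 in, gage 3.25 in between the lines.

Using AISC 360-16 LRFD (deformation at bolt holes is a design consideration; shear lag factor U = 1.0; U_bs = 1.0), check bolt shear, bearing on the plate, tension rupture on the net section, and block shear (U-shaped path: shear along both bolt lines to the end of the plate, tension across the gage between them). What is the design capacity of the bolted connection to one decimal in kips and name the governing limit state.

Bolt shear: A_b = π(0.875)²/4 = 0.60132 in². φR_n = 0.75 × 68 × 0.60132 × 6 × 1 = 184.0 kips.
Bearing (0.3125 in plate, F_u = 58 ksi): end bolts L_c = 1.625 − 0.9375/2 = 1.15625, R_n = min(1.2×1.15625×0.3125×58, 2.4×0.875×0.3125×58) = 25.148 kips/bolt; interior L_c = 2.4375 − 0.9375 = 1.5, R_n = 32.625 kips/bolt. φR_n = 0.75 × (2×25.148 + 4×32.625) = 135.6 kips.
Tension rupture (net): A_n = (10.25 − 2×1)×0.3125 = 2.5781 in² (U = 1.0, A_e = A_n). φR_n = 0.75 × 58 × 2.5781 = 112.1 kips.
Block shear: shear path 2×[1.625+2×2.4375] = 2×6.5 in, A_gv = 4.0625, A_nv = 2×(6.5 − 2.5×1)×0.3125 = 2.5 in²; tension across gage: (3.25 − 1×1)×0.3125 = 0.70313 in². R_n = min(0.6×58×2.5, 0.6×36×4.0625) + 1.0×58×0.70313 = min(87, 87.75) + 40.782 = 127.78 kips. φR_n = 0.75 × 127.78 = 95.8 kips.
Governing: min(184.0, 135.6, 112.1, 95.8) = 95.8 kips → block shear.

95.8 kips (block shear governs)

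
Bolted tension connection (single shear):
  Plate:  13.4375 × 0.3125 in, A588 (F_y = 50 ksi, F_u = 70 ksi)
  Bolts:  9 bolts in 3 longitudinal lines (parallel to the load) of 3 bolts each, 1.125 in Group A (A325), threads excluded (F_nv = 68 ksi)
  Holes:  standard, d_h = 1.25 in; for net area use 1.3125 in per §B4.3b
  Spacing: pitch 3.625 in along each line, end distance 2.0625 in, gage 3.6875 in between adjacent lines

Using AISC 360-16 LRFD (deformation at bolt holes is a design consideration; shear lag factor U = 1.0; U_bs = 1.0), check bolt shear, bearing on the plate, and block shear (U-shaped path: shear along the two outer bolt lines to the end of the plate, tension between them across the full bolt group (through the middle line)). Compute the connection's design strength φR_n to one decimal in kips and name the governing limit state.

Bolt shear: A_b = π(1.125)²/4 = 0.99402 in². φR_n = 0.75 × 68 × 0.99402 × 9 × 1 = 456.3 kips.
Bearing (0.3125 in plate, F_u = 70 ksi): end bolts L_c = 2.0625 − 1.25/2 = 1.4375, R_n = min(1.2×1.4375×0.3125×70, 2.4×1.125×0.3125×70) = 37.734 kips/bolt; interior L_c = 3.625 − 1.25 = 2.375, R_n = 59.063 kips/bolt. φR_n = 0.75 × (3×37.734 + 6×59.063) = 350.7 kips.
Block shear: shear path 2×[2.0625+2×3.625] = 2×9.3125 in, A_gv = 5.8203, A_nv = 2×(9.3125 − 2.5×1.3125)×0.3125 = 3.7695 in²; tension across gage: (7.375 − 2×1.3125)×0.3125 = 1.4844 in². R_n = min(0.6×70×3.7695, 0.6×50×5.8203) + 1.0×70×1.4844 = min(158.32, 174.61) + 103.91 = 262.23 kips. φR_n = 0.75 × 262.23 = 196.7 kips.
Governing: min(456.3, 350.7, 196.7) = 196.7 kips → block shear.

196.7 kips (block shear governs)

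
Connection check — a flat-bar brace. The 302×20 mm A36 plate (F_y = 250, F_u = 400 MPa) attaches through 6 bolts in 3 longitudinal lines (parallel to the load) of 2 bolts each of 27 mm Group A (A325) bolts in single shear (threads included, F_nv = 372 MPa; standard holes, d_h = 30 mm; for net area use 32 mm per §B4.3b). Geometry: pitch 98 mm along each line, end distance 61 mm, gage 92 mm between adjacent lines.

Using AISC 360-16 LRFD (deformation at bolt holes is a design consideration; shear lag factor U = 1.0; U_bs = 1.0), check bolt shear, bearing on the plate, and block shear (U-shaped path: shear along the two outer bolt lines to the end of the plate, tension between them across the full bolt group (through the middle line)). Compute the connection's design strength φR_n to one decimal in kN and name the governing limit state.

Bolt shear: A_b = π(27)²/4 = 572.56 mm². φR_n = 0.75 × 372 × 572.56 × 6 × 1 = 958.5 kN.
Bearing (20 mm plate, F_u = 400 MPa): end bolts L_c = 61 − 30/2 = 46, R_n = min(1.2×46×20×400, 2.4×27×20×400) = 441.6 kN/bolt; interior L_c = 98 − 30 = 68, R_n = 518.4 kN/bolt. φR_n = 0.75 × (3×441.6 + 3×518.4) = 2160.0 kN.
Block shear: shear path 2×[61+1×98] = 2×159 mm, A_gv = 6360, A_nv = 2×(159 − 1.5×32)×20 = 4440 mm²; tension across gage: (184 − 2×32)×20 = 2400 mm². R_n = min(0.6×400×4440, 0.6×250×6360) + 1.0×400×2400 = min(1065.6, 954) + 960 = 1914 kN. φR_n = 0.75 × 1914 = 1435.5 kN.
Governing: min(958.5, 2160.0, 1435.5) = 958.5 kN → bolt shear.

958.5 kN (bolt shear governs)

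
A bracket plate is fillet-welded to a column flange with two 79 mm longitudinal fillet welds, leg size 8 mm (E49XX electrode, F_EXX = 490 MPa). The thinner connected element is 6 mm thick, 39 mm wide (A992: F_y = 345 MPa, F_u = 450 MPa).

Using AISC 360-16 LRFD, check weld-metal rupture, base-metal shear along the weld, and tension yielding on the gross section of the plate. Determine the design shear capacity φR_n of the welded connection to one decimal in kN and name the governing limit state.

Weld metal: throat = 0.707×8 = 5.656 mm, L = 2×79 = 158 mm. φR_n = 0.75 × 0.6 × 490 × 5.656 × 158 = 197.0 kN.
Base metal shear (6 mm plate): yield φR_n = 1.0×0.6×345×6×158 = 196.2 kN; rupture φR_n = 0.75×0.6×450×6×158 = 192.0 kN; take 192.0 kN (rupture).
Tension yield (gross): A_g = 39×6 = 234 mm². φR_n = 0.90 × 345 × 234 = 72.7 kN.
Governing: min(197.0, 192.0, 72.7) = 72.7 kN → gross-section yield.

72.7 kN (gross-section yield governs)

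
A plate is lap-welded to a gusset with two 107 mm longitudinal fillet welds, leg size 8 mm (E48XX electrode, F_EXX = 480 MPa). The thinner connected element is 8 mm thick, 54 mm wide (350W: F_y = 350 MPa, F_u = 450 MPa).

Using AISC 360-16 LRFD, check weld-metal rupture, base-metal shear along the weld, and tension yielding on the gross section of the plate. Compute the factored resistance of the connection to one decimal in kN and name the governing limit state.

136.1 kN (gross-section yield governs)

Weld metal: throat = 0.707×8 = 5.656 mm, L = 2×107 = 214 mm. φR_n = 0.75 × 0.6 × 480 × 5.656 × 214 = 261.4 kN.
Base metal shear (8 mm plate): yield φR_n = 1.0×0.6×350×8×214 = 359.5 kN; rupture φR_n = 0.75×0.6×450×8×214 = 346.7 kN; take 346.7 kN (rupture).
Tension yield (gross): A_g = 54×8 = 432 mm². φR_n = 0.90 × 350 × 432 = 136.1 kN.
Governing: min(261.4, 346.7, 136.1) = 136.1 kN → gross-section yield.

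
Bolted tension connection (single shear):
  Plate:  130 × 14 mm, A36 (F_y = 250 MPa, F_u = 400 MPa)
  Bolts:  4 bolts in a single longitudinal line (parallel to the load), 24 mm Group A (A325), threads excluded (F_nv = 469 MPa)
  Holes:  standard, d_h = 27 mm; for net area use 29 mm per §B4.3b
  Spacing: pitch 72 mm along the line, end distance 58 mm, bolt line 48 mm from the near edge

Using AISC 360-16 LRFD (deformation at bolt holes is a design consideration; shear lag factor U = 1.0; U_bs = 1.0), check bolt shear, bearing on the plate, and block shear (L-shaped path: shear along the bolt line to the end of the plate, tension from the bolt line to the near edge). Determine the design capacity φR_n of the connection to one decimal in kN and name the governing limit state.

572.3 kN (block shear governs)

Bolt shear: A_b = π(24)²/4 = 452.39 mm². φR_n = 0.75 × 469 × 452.39 × 4 × 1 = 636.5 kN.
Bearing (14 mm plate, F_u = 400 MPa): end bolts L_c = 58 − 27/2 = 44.5, R_n = min(1.2×44.5×14×400, 2.4×24×14×400) = 299.04 kN/bolt; interior L_c = 72 − 27 = 45, R_n = 302.4 kN/bolt. φR_n = 0.75 × (1×299.04 + 3×302.4) = 904.7 kN.
Block shear: shear path 1×[58+3×72] = 1×274 mm, A_gv = 3836, A_nv = 1×(274 − 3.5×29)×14 = 2415 mm²; tension to near edge: (48 − 0.5×29)×14 = 469 mm². R_n = min(0.6×400×2415, 0.6×250×3836) + 1.0×400×469 = min(579.6, 575.4) + 187.6 = 763 kN. φR_n = 0.75 × 763 = 572.3 kN.
Governing: min(636.5, 904.7, 572.3) = 572.3 kN → block shear.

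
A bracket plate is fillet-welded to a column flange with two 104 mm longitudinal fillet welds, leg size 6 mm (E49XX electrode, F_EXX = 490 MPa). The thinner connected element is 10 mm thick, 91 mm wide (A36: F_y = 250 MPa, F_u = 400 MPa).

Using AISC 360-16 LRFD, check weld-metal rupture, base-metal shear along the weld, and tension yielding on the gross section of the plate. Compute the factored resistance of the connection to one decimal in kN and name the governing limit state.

194.6 kN (weld metal governs)

Weld metal: throat = 0.707×6 = 4.242 mm, L = 2×104 = 208 mm. φR_n = 0.75 × 0.6 × 490 × 4.242 × 208 = 194.6 kN.
Base metal shear (10 mm plate): yield φR_n = 1.0×0.6×250×10×208 = 312.0 kN; rupture φR_n = 0.75×0.6×400×10×208 = 374.4 kN; take 312.0 kN (yield).
Tension yield (gross): A_g = 91×10 = 910 mm². φR_n = 0.90 × 250 × 910 = 204.8 kN.
Governing: min(194.6, 312.0, 204.8) = 194.6 kN → weld metal.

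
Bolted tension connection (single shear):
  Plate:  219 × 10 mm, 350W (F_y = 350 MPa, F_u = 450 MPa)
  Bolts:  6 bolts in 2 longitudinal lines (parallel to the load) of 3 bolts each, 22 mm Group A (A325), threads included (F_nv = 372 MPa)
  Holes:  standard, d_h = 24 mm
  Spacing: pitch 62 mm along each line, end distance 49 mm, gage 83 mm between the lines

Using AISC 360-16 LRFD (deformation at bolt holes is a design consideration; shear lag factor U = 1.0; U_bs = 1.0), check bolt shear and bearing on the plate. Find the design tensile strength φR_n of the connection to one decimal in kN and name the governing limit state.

Bolt shear: A_b = π(22)²/4 = 380.13 mm². φR_n = 0.75 × 372 × 380.13 × 6 × 1 = 636.3 kN.
Bearing (10 mm plate, F_u = 450 MPa): end bolts L_c = 49 − 24/2 = 37, R_n = min(1.2×37×10×450, 2.4×22×10×450) = 199.8 kN/bolt; interior L_c = 62 − 24 = 38, R_n = 205.2 kN/bolt. φR_n = 0.75 × (2×199.8 + 4×205.2) = 915.3 kN.
Governing: min(636.3, 915.3) = 636.3 kN → bolt shear.

636.3 kN (bolt shear governs)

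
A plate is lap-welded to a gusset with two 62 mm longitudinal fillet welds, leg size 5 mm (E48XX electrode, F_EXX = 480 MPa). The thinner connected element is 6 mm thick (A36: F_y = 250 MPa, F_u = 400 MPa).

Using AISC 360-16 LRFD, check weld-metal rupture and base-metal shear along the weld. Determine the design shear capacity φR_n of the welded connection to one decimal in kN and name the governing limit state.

94.7 kN (weld metal governs)

Weld metal: throat = 0.707×5 = 3.535 mm, L = 2×62 = 124 mm. φR_n = 0.75 × 0.6 × 480 × 3.535 × 124 = 94.7 kN.
Base metal shear (6 mm plate): yield φR_n = 1.0×0.6×250×6×124 = 111.6 kN; rupture φR_n = 0.75×0.6×400×6×124 = 133.9 kN; take 111.6 kN (yield).
Governing: min(94.7, 111.6) = 94.7 kN → weld metal.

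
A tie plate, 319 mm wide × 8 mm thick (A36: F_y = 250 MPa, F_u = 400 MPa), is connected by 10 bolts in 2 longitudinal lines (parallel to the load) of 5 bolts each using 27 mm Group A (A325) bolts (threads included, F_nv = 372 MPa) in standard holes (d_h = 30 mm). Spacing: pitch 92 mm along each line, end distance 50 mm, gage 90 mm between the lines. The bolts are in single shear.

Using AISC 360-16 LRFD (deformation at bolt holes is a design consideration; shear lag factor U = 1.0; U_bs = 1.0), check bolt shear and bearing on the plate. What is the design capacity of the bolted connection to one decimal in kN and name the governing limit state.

1445.8 kN (bearing governs)

Bolt shear: A_b = π(27)²/4 = 572.56 mm². φR_n = 0.75 × 372 × 572.56 × 10 × 1 = 1597.4 kN.
Bearing (8 mm plate, F_u = 400 MPa): end bolts L_c = 50 − 30/2 = 35, R_n = min(1.2×35×8×400, 2.4×27×8×400) = 134.4 kN/bolt; interior L_c = 92 − 30 = 62, R_n = 207.36 kN/bolt. φR_n = 0.75 × (2×134.4 + 8×207.36) = 1445.8 kN.
Governing: min(1597.4, 1445.8) = 1445.8 kN → bearing.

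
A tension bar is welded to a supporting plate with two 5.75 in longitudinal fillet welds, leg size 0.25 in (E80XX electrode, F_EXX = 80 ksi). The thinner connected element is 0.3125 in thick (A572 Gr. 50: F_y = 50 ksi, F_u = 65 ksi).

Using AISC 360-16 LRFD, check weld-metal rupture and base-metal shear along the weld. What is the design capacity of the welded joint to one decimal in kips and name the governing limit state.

Weld metal: throat = 0.707×0.25 = 0.17675 in, L = 2×5.75 = 11.5 in. φR_n = 0.75 × 0.6 × 80 × 0.17675 × 11.5 = 73.2 kips.
Base metal shear (0.3125 in plate): yield φR_n = 1.0×0.6×50×0.3125×11.5 = 107.8 kips; rupture φR_n = 0.75×0.6×65×0.3125×11.5 = 105.1 kips; take 105.1 kips (rupture).
Governing: min(73.2, 105.1) = 73.2 kips → weld metal.

73.2 kips (weld metal governs)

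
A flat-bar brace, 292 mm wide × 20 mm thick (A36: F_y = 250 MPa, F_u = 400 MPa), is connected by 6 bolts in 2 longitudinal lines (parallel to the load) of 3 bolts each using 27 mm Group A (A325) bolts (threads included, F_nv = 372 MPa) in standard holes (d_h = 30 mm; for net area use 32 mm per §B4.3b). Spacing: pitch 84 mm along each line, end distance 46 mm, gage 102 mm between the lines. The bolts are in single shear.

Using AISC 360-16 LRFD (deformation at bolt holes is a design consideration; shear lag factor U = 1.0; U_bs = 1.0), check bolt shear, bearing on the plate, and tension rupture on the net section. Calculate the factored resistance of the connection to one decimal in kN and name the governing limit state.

Bolt shear: A_b = π(27)²/4 = 572.56 mm². φR_n = 0.75 × 372 × 572.56 × 6 × 1 = 958.5 kN.
Bearing (20 mm plate, F_u = 400 MPa): end bolts L_c = 46 − 30/2 = 31, R_n = min(1.2×31×20×400, 2.4×27×20×400) = 297.6 kN/bolt; interior L_c = 84 − 30 = 54, R_n = 518.4 kN/bolt. φR_n = 0.75 × (2×297.6 + 4×518.4) = 2001.6 kN.
Tension rupture (net): A_n = (292 − 2×32)×20 = 4560 mm² (U = 1.0, A_e = A_n). φR_n = 0.75 × 400 × 4560 = 1368.0 kN.
Governing: min(958.5, 2001.6, 1368.0) = 958.5 kN → bolt shear.

958.5 kN (bolt shear governs)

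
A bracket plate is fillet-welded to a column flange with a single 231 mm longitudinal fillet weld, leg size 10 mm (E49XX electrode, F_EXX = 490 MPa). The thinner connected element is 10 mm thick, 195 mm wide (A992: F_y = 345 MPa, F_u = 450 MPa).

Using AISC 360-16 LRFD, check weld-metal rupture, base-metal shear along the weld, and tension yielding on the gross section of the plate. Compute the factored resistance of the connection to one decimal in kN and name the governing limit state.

360.1 kN (weld metal governs)

Weld metal: throat = 0.707×10 = 7.07 mm, L = 231 mm. φR_n = 0.75 × 0.6 × 490 × 7.07 × 231 = 360.1 kN.
Base metal shear (10 mm plate): yield φR_n = 1.0×0.6×345×10×231 = 478.2 kN; rupture φR_n = 0.75×0.6×450×10×231 = 467.8 kN; take 467.8 kN (rupture).
Tension yield (gross): A_g = 195×10 = 1950 mm². φR_n = 0.90 × 345 × 1950 = 605.5 kN.
Governing: min(360.1, 467.8, 605.5) = 360.1 kN → weld metal.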